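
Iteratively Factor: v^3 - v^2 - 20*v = (v + 4)*(v^2 - 5*v) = v*(v + 4)*(v - 5)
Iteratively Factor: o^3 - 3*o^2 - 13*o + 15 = (o - 5)*(o^2 + 2*o - 3) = (o - 5)*(o + 3)*(o - 1)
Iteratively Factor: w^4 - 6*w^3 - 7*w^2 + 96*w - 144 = (w - 4)*(w^3 - 2*w^2 - 15*w + 36) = (w - 4)*(w - 3)*(w^2 + w - 12) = (w - 4)*(w - 3)^2*(w + 4)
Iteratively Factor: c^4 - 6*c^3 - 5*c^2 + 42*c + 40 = (c + 1)*(c^3 - 7*c^2 + 2*c + 40) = (c - 5)*(c + 1)*(c^2 - 2*c - 8) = (c - 5)*(c - 4)*(c + 1)*(c + 2)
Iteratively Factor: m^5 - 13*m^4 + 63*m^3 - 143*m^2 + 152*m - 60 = (m - 2)*(m^4 - 11*m^3 + 41*m^2 - 61*m + 30) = (m - 3)*(m - 2)*(m^3 - 8*m^2 + 17*m - 10) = (m - 5)*(m - 3)*(m - 2)*(m^2 - 3*m + 2) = (m - 5)*(m - 3)*(m - 2)^2*(m - 1)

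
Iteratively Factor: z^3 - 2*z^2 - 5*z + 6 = (z + 2)*(z^2 - 4*z + 3) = (z - 3)*(z + 2)*(z - 1)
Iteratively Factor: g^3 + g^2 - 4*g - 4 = (g - 2)*(g^2 + 3*g + 2) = (g - 2)*(g + 2)*(g + 1)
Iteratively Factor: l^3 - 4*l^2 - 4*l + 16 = (l - 4)*(l^2 - 4) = (l - 4)*(l - 2)*(l + 2)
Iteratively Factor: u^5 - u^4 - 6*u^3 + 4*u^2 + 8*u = (u - 2)*(u^4 + u^3 - 4*u^2 - 4*u) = (u - 2)*(u + 2)*(u^3 - u^2 - 2*u) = (u - 2)*(u + 1)*(u + 2)*(u^2 - 2*u) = u*(u - 2)*(u + 1)*(u + 2)*(u - 2)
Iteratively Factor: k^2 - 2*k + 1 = (k - 1)*(k - 1)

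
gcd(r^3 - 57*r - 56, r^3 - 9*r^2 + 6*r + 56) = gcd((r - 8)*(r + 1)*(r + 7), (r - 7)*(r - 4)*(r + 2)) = 1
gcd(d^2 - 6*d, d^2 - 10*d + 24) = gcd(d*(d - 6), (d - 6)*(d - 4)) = d - 6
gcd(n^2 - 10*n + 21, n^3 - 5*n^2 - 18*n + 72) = n - 3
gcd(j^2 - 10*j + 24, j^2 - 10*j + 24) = j^2 - 10*j + 24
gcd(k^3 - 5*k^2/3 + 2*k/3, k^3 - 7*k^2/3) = k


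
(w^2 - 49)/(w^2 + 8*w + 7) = (w - 7)/(w + 1)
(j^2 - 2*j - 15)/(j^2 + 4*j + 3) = (j - 5)/(j + 1)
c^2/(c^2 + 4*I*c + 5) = c^2/(c^2 + 4*I*c + 5)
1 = 1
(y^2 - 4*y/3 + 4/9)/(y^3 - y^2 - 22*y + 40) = (y^2 - 4*y/3 + 4/9)/(y^3 - y^2 - 22*y + 40)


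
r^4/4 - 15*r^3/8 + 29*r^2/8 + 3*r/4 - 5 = (r/4 + 1/4)*(r - 4)*(r - 5/2)*(r - 2)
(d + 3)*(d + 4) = d^2 + 7*d + 12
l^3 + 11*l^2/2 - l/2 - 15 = (l - 3/2)*(l + 2)*(l + 5)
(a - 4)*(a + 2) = a^2 - 2*a - 8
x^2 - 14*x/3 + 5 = (x - 3)*(x - 5/3)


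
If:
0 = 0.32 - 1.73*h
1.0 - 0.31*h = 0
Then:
No Solution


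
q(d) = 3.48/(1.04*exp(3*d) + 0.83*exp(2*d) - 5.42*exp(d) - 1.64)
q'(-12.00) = 0.00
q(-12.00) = -2.12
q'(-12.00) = 0.00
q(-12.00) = -2.12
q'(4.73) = -0.00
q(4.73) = 0.00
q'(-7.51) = 0.00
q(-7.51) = -2.12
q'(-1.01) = 0.47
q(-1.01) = -1.01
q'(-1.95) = 0.44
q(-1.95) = -1.46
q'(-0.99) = 0.47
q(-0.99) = -1.00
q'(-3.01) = 0.25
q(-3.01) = -1.83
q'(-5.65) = 0.02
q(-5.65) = -2.10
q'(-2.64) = 0.32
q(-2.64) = -1.72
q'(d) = 3.48*(-3.12*exp(3*d) - 1.66*exp(2*d) + 5.42*exp(d))/(1.04*exp(3*d) + 0.83*exp(2*d) - 5.42*exp(d) - 1.64)^2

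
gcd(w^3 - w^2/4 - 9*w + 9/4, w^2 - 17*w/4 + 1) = w - 1/4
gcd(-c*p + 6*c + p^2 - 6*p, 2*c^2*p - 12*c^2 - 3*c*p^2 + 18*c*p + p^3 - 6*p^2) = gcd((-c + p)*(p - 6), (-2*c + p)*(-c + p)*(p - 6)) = -c*p + 6*c + p^2 - 6*p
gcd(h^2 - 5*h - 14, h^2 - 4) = h + 2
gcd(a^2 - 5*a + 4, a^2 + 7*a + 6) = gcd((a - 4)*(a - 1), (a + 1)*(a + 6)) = 1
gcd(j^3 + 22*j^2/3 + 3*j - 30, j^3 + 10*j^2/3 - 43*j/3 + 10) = j^2 + 13*j/3 - 10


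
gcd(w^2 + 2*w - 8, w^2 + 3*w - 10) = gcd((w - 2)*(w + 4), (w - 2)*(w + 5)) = w - 2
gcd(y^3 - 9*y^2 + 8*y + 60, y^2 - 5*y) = y - 5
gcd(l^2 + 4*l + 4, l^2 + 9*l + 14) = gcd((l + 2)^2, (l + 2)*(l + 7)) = l + 2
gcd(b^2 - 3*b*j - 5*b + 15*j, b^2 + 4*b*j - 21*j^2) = b - 3*j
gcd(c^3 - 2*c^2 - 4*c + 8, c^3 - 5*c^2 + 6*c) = c - 2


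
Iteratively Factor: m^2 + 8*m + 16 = (m + 4)*(m + 4)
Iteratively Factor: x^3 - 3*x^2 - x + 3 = (x + 1)*(x^2 - 4*x + 3) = (x - 1)*(x + 1)*(x - 3)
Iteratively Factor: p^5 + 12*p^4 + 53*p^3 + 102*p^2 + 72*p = (p + 2)*(p^4 + 10*p^3 + 33*p^2 + 36*p) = (p + 2)*(p + 4)*(p^3 + 6*p^2 + 9*p) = (p + 2)*(p + 3)*(p + 4)*(p^2 + 3*p) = p*(p + 2)*(p + 3)*(p + 4)*(p + 3)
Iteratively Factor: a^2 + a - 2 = (a - 1)*(a + 2)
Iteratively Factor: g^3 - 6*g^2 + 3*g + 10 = (g - 2)*(g^2 - 4*g - 5) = (g - 2)*(g + 1)*(g - 5)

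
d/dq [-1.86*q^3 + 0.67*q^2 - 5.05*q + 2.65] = -5.58*q^2 + 1.34*q - 5.05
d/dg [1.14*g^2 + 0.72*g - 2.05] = 2.28*g + 0.72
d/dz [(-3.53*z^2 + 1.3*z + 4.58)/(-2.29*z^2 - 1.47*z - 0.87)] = (8.1661*z^2 + 27.1186*z + 5.6016)/(5.2441*z^4 + 6.7326*z^3 + 6.1455*z^2 + 2.5578*z + 0.7569)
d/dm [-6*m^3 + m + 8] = 1 - 18*m^2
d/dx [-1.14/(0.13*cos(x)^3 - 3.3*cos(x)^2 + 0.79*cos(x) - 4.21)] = (-0.4446*cos(x)^2 + 7.524*cos(x) - 0.9006)*sin(x)/(0.13*cos(x)^3 - 3.3*cos(x)^2 + 0.79*cos(x) - 4.21)^2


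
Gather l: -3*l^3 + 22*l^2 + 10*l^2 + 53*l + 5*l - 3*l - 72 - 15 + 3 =-3*l^3 + 32*l^2 + 55*l - 84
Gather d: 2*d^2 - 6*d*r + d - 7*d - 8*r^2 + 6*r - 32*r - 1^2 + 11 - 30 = 2*d^2 + d*(-6*r - 6) - 8*r^2 - 26*r - 20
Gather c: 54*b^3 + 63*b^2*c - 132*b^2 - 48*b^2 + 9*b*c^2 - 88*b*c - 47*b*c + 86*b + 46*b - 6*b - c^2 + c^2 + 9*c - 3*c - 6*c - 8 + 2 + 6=54*b^3 - 180*b^2 + 9*b*c^2 + 126*b + c*(63*b^2 - 135*b)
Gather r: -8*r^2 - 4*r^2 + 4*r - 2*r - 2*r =-12*r^2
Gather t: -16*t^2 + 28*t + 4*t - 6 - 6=-16*t^2 + 32*t - 12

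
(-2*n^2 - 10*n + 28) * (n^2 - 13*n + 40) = -2*n^4 + 16*n^3 + 78*n^2 - 764*n + 1120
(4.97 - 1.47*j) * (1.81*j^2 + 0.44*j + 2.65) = -2.6607*j^3 + 8.3489*j^2 - 1.7087*j + 13.1705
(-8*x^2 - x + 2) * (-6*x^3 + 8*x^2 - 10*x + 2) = 48*x^5 - 58*x^4 + 60*x^3 + 10*x^2 - 22*x + 4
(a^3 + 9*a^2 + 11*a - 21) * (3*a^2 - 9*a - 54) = 3*a^5 + 18*a^4 - 102*a^3 - 648*a^2 - 405*a + 1134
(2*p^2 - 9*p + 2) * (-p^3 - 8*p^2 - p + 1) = -2*p^5 - 7*p^4 + 68*p^3 - 5*p^2 - 11*p + 2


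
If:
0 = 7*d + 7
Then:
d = -1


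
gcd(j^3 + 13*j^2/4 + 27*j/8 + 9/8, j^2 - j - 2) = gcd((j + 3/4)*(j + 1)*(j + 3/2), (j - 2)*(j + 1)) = j + 1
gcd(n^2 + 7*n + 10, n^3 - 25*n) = n + 5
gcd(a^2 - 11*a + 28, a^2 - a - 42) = a - 7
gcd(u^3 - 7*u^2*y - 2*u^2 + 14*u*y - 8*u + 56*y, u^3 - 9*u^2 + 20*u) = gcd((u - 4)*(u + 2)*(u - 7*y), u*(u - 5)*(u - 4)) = u - 4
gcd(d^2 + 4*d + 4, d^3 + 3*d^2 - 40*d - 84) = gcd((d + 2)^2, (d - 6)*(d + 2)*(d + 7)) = d + 2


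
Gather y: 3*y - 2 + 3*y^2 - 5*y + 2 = 3*y^2 - 2*y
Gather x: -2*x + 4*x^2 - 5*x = 4*x^2 - 7*x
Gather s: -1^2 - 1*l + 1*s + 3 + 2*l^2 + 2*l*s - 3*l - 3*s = 2*l^2 - 4*l + s*(2*l - 2) + 2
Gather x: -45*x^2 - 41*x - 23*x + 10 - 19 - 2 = -45*x^2 - 64*x - 11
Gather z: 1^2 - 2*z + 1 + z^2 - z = z^2 - 3*z + 2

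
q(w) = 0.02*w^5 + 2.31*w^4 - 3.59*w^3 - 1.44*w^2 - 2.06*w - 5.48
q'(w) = 0.1*w^4 + 9.24*w^3 - 10.77*w^2 - 2.88*w - 2.06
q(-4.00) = 780.36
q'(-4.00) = -728.62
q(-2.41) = 117.67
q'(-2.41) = -183.64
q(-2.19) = 81.96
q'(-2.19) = -142.16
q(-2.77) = 198.21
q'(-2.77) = -267.22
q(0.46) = -6.98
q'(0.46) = -4.76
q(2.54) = 19.43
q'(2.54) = 76.72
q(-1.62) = 25.03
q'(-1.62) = -64.25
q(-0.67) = -3.20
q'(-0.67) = -7.72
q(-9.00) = 16488.46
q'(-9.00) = -6928.37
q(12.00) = 46435.72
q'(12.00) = 16452.82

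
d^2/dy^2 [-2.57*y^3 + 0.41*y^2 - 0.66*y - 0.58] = 0.82 - 15.42*y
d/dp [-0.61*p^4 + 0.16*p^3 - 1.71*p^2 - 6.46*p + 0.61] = -2.44*p^3 + 0.48*p^2 - 3.42*p - 6.46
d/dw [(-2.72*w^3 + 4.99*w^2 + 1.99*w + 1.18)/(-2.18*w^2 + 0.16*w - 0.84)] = (5.9296*w^4 - 0.870400000000004*w^3 + 11.991*w^2 - 3.2384*w - 1.8604)/(4.7524*w^4 - 0.6976*w^3 + 3.688*w^2 - 0.2688*w + 0.7056)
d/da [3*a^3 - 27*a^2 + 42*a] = 9*a^2 - 54*a + 42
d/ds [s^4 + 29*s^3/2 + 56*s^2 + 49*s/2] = 4*s^3 + 87*s^2/2 + 112*s + 49/2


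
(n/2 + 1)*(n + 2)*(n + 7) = n^3/2 + 11*n^2/2 + 16*n + 14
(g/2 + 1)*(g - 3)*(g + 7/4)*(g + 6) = g^4/2 + 27*g^3/8 - 13*g^2/8 - 57*g/2 - 63/2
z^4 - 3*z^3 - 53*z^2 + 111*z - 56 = (z - 8)*(z - 1)^2*(z + 7)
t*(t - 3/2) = t^2 - 3*t/2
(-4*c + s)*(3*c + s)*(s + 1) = -12*c^2*s - 12*c^2 - c*s^2 - c*s + s^3 + s^2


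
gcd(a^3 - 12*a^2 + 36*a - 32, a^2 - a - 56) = a - 8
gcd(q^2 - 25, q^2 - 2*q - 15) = q - 5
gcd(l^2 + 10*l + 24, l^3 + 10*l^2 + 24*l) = l^2 + 10*l + 24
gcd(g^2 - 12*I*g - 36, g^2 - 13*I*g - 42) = g - 6*I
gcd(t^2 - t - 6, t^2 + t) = 1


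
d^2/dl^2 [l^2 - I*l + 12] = 2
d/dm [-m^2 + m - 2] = 1 - 2*m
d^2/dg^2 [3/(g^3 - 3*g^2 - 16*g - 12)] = 6*(3*(1 - g)*(-g^3 + 3*g^2 + 16*g + 12) - (-3*g^2 + 6*g + 16)^2)/(-g^3 + 3*g^2 + 16*g + 12)^3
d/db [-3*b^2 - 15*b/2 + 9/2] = -6*b - 15/2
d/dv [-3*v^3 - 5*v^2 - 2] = v*(-9*v - 10)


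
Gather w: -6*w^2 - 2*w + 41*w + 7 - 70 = -6*w^2 + 39*w - 63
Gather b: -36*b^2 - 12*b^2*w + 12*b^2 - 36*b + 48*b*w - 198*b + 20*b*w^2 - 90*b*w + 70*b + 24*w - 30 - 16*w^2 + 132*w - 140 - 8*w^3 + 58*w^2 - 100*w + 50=b^2*(-12*w - 24) + b*(20*w^2 - 42*w - 164) - 8*w^3 + 42*w^2 + 56*w - 120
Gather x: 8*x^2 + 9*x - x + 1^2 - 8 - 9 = 8*x^2 + 8*x - 16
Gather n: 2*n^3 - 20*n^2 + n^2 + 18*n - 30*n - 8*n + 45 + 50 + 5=2*n^3 - 19*n^2 - 20*n + 100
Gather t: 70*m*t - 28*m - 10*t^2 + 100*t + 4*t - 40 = -28*m - 10*t^2 + t*(70*m + 104) - 40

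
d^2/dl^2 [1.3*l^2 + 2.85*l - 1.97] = 2.60000000000000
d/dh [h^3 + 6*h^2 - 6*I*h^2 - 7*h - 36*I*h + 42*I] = 3*h^2 + 12*h*(1 - I) - 7 - 36*I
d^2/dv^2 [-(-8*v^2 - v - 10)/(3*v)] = 20/(3*v^3)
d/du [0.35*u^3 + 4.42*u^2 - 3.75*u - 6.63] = 1.05*u^2 + 8.84*u - 3.75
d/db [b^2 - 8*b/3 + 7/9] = 2*b - 8/3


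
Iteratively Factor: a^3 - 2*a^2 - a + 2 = (a - 2)*(a^2 - 1) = (a - 2)*(a - 1)*(a + 1)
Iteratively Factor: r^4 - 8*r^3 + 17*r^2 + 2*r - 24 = (r + 1)*(r^3 - 9*r^2 + 26*r - 24) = (r - 3)*(r + 1)*(r^2 - 6*r + 8) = (r - 4)*(r - 3)*(r + 1)*(r - 2)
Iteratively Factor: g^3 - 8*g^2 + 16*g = (g - 4)*(g^2 - 4*g) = g*(g - 4)*(g - 4)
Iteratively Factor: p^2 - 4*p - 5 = (p - 5)*(p + 1)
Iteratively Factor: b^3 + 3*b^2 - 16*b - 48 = (b + 3)*(b^2 - 16) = (b - 4)*(b + 3)*(b + 4)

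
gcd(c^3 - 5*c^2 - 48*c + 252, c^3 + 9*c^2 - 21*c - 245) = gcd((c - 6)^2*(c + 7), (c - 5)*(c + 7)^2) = c + 7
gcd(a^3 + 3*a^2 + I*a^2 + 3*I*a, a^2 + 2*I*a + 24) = 1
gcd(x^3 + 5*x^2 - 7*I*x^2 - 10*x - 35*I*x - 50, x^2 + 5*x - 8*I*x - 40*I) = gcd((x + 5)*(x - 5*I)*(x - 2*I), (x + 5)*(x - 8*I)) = x + 5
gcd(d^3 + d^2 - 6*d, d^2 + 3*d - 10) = d - 2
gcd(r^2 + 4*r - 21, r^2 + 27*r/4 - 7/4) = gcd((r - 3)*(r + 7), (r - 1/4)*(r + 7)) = r + 7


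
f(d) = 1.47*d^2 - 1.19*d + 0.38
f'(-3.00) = -10.01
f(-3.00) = 17.18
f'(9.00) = 25.27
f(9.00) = 108.74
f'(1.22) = 2.40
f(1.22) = 1.12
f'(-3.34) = -11.01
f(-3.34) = 20.75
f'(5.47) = 14.89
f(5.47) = 37.85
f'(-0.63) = -3.04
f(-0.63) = 1.71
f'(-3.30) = -10.89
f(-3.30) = 20.32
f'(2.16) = 5.16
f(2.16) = 4.67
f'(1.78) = 4.04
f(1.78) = 2.92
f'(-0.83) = -3.63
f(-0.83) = 2.38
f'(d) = 2.94*d - 1.19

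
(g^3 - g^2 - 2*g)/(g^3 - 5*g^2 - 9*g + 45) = g*(g^2 - g - 2)/(g^3 - 5*g^2 - 9*g + 45)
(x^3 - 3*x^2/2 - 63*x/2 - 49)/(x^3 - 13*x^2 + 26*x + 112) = (x + 7/2)/(x - 8)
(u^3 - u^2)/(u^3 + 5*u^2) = (u - 1)/(u + 5)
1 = 1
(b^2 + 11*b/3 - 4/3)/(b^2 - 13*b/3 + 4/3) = (b + 4)/(b - 4)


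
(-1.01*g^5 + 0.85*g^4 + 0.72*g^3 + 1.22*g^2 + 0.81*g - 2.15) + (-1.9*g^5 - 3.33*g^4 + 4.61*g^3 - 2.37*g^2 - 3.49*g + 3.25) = -2.91*g^5 - 2.48*g^4 + 5.33*g^3 - 1.15*g^2 - 2.68*g + 1.1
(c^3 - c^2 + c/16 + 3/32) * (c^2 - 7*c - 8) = c^5 - 8*c^4 - 15*c^3/16 + 245*c^2/32 - 37*c/32 - 3/4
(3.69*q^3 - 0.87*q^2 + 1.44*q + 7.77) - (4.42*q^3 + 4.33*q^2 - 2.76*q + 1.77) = -0.73*q^3 - 5.2*q^2 + 4.2*q + 6.0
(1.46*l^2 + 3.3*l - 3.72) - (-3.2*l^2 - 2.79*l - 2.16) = 4.66*l^2 + 6.09*l - 1.56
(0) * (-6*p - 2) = 0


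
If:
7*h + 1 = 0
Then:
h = -1/7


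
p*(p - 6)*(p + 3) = p^3 - 3*p^2 - 18*p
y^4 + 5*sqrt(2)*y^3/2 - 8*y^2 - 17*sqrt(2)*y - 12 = (y - 2*sqrt(2))*(y + sqrt(2)/2)*(y + sqrt(2))*(y + 3*sqrt(2))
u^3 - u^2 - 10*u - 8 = (u - 4)*(u + 1)*(u + 2)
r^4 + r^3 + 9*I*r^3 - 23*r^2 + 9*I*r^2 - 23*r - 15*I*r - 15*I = (r + 1)*(r + I)*(r + 3*I)*(r + 5*I)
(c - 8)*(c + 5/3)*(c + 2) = c^3 - 13*c^2/3 - 26*c - 80/3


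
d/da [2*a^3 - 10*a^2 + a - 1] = 6*a^2 - 20*a + 1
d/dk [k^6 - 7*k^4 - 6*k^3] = k^2*(6*k^3 - 28*k - 18)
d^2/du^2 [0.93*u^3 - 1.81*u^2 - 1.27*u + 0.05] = 5.58*u - 3.62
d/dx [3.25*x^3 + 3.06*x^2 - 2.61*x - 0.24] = 9.75*x^2 + 6.12*x - 2.61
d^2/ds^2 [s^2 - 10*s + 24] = 2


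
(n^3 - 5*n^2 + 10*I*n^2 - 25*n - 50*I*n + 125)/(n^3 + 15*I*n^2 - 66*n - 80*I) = (n^2 + 5*n*(-1 + I) - 25*I)/(n^2 + 10*I*n - 16)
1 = 1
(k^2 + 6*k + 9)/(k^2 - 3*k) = (k^2 + 6*k + 9)/(k*(k - 3))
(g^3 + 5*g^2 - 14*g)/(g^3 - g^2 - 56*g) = (g - 2)/(g - 8)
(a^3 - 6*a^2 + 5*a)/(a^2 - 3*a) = (a^2 - 6*a + 5)/(a - 3)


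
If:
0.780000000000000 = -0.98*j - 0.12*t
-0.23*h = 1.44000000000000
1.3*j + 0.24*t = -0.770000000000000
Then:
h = -6.26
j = -1.20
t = 3.28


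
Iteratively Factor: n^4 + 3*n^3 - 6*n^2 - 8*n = (n + 4)*(n^3 - n^2 - 2*n) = n*(n + 4)*(n^2 - n - 2) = n*(n + 1)*(n + 4)*(n - 2)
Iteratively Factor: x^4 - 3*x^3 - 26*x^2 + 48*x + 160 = (x - 5)*(x^3 + 2*x^2 - 16*x - 32) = (x - 5)*(x + 2)*(x^2 - 16) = (x - 5)*(x + 2)*(x + 4)*(x - 4)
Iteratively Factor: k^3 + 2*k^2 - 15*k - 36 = (k + 3)*(k^2 - k - 12) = (k + 3)^2*(k - 4)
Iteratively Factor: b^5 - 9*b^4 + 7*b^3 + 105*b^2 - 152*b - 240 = (b + 3)*(b^4 - 12*b^3 + 43*b^2 - 24*b - 80) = (b - 4)*(b + 3)*(b^3 - 8*b^2 + 11*b + 20) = (b - 4)*(b + 1)*(b + 3)*(b^2 - 9*b + 20) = (b - 5)*(b - 4)*(b + 1)*(b + 3)*(b - 4)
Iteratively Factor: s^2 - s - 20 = (s - 5)*(s + 4)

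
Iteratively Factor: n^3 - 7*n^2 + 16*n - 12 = (n - 2)*(n^2 - 5*n + 6) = (n - 2)^2*(n - 3)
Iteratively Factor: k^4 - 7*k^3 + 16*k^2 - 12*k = (k - 2)*(k^3 - 5*k^2 + 6*k) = (k - 3)*(k - 2)*(k^2 - 2*k) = k*(k - 3)*(k - 2)*(k - 2)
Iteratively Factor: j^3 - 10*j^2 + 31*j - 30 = (j - 2)*(j^2 - 8*j + 15) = (j - 5)*(j - 2)*(j - 3)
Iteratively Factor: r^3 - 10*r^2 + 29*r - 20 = (r - 1)*(r^2 - 9*r + 20) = (r - 5)*(r - 1)*(r - 4)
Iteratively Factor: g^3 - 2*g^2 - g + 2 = (g - 2)*(g^2 - 1) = (g - 2)*(g - 1)*(g + 1)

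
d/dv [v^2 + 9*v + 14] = 2*v + 9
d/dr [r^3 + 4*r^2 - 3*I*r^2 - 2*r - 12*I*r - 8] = 3*r^2 + r*(8 - 6*I) - 2 - 12*I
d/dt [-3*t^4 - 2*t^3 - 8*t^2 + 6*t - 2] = -12*t^3 - 6*t^2 - 16*t + 6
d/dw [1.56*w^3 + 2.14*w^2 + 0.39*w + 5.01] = 4.68*w^2 + 4.28*w + 0.39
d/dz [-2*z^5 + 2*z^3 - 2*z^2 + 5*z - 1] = -10*z^4 + 6*z^2 - 4*z + 5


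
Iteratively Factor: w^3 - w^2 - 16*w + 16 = (w + 4)*(w^2 - 5*w + 4) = (w - 4)*(w + 4)*(w - 1)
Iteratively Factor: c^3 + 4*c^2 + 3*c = (c + 1)*(c^2 + 3*c) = c*(c + 1)*(c + 3)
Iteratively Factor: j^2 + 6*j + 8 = (j + 4)*(j + 2)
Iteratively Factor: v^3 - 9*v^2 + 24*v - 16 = (v - 1)*(v^2 - 8*v + 16) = (v - 4)*(v - 1)*(v - 4)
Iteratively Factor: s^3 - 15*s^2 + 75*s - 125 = (s - 5)*(s^2 - 10*s + 25) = (s - 5)^2*(s - 5)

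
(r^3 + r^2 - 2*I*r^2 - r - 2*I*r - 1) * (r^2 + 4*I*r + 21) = r^5 + r^4 + 2*I*r^4 + 28*r^3 + 2*I*r^3 + 28*r^2 - 46*I*r^2 - 21*r - 46*I*r - 21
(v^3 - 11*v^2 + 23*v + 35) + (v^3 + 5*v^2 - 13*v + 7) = 2*v^3 - 6*v^2 + 10*v + 42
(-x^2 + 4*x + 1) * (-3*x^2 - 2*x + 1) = 3*x^4 - 10*x^3 - 12*x^2 + 2*x + 1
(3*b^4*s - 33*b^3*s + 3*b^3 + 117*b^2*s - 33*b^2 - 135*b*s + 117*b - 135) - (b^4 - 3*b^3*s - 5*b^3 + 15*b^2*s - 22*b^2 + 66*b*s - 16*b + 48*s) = 3*b^4*s - b^4 - 30*b^3*s + 8*b^3 + 102*b^2*s - 11*b^2 - 201*b*s + 133*b - 48*s - 135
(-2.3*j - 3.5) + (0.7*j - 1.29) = -1.6*j - 4.79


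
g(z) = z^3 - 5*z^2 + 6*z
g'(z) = 3*z^2 - 10*z + 6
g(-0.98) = -11.62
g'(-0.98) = 18.68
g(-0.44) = -3.69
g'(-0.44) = 10.98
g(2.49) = -0.62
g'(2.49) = -0.30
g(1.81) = 0.41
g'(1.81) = -2.27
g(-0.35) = -2.76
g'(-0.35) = 9.87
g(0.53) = 1.92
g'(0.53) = 1.54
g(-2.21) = -48.47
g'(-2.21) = 42.75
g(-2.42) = -57.97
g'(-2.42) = 47.77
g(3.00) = 0.00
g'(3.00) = 3.00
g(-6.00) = -432.00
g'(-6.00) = 174.00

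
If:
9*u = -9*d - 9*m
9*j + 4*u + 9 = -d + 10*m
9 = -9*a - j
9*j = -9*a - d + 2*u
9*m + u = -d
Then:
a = -1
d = 3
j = 0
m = 0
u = -3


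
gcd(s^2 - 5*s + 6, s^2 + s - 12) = s - 3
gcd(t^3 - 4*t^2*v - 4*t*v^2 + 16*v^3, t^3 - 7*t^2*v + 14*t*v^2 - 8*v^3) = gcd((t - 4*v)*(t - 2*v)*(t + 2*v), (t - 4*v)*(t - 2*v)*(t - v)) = t^2 - 6*t*v + 8*v^2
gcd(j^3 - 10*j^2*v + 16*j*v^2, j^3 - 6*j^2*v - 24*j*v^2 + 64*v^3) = j^2 - 10*j*v + 16*v^2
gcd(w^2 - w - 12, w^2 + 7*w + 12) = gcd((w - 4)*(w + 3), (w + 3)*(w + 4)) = w + 3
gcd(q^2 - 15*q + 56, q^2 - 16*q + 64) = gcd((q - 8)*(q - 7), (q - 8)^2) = q - 8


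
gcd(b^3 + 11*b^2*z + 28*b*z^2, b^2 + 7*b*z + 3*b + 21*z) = b + 7*z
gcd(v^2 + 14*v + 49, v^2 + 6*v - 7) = v + 7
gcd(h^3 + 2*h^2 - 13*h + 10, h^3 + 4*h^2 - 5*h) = h^2 + 4*h - 5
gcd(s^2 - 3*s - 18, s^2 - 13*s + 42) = s - 6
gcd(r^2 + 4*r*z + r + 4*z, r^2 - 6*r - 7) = r + 1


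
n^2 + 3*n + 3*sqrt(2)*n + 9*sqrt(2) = (n + 3)*(n + 3*sqrt(2))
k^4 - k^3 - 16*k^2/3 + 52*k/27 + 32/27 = (k - 8/3)*(k - 2/3)*(k + 1/3)*(k + 2)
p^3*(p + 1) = p^4 + p^3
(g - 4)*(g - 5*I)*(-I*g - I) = -I*g^3 - 5*g^2 + 3*I*g^2 + 15*g + 4*I*g + 20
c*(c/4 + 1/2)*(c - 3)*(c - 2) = c^4/4 - 3*c^3/4 - c^2 + 3*c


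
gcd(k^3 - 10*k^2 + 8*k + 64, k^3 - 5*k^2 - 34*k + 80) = k - 8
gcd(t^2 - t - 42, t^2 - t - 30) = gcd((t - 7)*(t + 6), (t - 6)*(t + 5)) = 1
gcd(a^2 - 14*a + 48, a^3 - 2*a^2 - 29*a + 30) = a - 6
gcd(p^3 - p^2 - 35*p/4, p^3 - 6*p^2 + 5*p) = p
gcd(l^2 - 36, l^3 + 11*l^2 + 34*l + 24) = l + 6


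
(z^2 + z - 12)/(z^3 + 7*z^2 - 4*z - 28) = (z^2 + z - 12)/(z^3 + 7*z^2 - 4*z - 28)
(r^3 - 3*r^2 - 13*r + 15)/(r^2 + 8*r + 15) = (r^2 - 6*r + 5)/(r + 5)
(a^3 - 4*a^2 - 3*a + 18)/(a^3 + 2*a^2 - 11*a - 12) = (a^2 - a - 6)/(a^2 + 5*a + 4)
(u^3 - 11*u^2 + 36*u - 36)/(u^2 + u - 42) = (u^2 - 5*u + 6)/(u + 7)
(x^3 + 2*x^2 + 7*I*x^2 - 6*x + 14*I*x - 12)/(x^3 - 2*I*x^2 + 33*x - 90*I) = (x^2 + x*(2 + I) + 2*I)/(x^2 - 8*I*x - 15)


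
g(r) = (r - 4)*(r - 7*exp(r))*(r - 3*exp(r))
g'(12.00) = 9456427805132.07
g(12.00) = 4450016274365.94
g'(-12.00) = 527.99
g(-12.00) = -2304.01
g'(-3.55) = 61.45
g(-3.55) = -102.98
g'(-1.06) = -8.52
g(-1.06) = -37.02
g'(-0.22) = -70.54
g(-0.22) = -64.73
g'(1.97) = -3017.21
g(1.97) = -1913.09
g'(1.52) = -1527.46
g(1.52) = -922.12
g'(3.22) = -7343.28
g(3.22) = -9640.02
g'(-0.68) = -27.20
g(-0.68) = -43.51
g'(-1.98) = 17.86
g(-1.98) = -42.19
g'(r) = (1 - 7*exp(r))*(r - 4)*(r - 3*exp(r)) + (1 - 3*exp(r))*(r - 4)*(r - 7*exp(r)) + (r - 7*exp(r))*(r - 3*exp(r)) = -10*r^2*exp(r) + 3*r^2 + 42*r*exp(2*r) + 20*r*exp(r) - 8*r - 147*exp(2*r) + 40*exp(r)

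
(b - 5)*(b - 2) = b^2 - 7*b + 10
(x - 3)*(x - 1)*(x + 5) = x^3 + x^2 - 17*x + 15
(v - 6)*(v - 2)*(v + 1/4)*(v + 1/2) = v^4 - 29*v^3/4 + 49*v^2/8 + 8*v + 3/2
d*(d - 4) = d^2 - 4*d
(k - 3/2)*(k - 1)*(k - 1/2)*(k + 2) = k^4 - k^3 - 13*k^2/4 + 19*k/4 - 3/2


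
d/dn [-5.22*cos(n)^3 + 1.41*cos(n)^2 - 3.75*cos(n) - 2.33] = (15.66*cos(n)^2 - 2.82*cos(n) + 3.75)*sin(n)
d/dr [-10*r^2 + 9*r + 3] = 9 - 20*r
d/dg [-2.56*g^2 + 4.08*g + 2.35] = 4.08 - 5.12*g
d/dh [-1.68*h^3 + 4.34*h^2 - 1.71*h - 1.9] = -5.04*h^2 + 8.68*h - 1.71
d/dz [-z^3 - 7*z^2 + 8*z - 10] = -3*z^2 - 14*z + 8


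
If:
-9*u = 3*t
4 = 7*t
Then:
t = 4/7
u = -4/21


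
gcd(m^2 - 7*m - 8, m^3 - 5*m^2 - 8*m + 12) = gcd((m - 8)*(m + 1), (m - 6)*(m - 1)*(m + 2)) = 1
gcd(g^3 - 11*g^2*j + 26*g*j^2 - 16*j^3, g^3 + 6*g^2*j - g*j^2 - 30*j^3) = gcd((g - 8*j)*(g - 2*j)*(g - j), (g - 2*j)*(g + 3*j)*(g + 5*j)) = g - 2*j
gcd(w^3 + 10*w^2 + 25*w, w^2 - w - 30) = w + 5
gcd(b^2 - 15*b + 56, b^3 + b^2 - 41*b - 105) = b - 7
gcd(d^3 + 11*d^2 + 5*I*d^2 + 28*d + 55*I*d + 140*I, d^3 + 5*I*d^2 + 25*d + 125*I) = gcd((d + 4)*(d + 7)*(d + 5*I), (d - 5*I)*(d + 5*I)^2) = d + 5*I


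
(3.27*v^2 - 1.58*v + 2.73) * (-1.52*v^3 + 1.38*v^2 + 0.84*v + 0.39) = -4.9704*v^5 + 6.9142*v^4 - 3.5832*v^3 + 3.7155*v^2 + 1.677*v + 1.0647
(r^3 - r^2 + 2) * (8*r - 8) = 8*r^4 - 16*r^3 + 8*r^2 + 16*r - 16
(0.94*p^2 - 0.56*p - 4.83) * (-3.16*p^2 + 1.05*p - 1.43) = -2.9704*p^4 + 2.7566*p^3 + 13.3306*p^2 - 4.2707*p + 6.9069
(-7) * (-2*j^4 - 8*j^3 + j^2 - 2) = 14*j^4 + 56*j^3 - 7*j^2 + 14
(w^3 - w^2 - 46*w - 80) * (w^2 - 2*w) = w^5 - 3*w^4 - 44*w^3 + 12*w^2 + 160*w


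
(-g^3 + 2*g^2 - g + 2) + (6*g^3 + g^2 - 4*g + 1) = 5*g^3 + 3*g^2 - 5*g + 3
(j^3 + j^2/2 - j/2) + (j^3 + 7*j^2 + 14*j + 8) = 2*j^3 + 15*j^2/2 + 27*j/2 + 8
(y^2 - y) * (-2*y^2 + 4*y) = -2*y^4 + 6*y^3 - 4*y^2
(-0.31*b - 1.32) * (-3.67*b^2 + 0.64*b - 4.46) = 1.1377*b^3 + 4.646*b^2 + 0.5378*b + 5.8872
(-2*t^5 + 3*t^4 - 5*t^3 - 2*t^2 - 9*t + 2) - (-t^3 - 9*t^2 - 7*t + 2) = -2*t^5 + 3*t^4 - 4*t^3 + 7*t^2 - 2*t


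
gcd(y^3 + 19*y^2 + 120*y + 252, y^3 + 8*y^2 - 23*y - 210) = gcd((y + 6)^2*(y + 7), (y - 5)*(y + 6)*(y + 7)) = y^2 + 13*y + 42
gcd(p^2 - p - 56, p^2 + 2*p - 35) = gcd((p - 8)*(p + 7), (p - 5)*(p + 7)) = p + 7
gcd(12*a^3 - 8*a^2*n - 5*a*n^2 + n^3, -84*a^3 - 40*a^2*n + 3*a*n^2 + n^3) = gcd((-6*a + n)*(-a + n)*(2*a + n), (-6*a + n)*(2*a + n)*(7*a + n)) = 12*a^2 + 4*a*n - n^2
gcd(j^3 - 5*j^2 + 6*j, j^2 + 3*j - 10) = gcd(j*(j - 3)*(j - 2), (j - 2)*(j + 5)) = j - 2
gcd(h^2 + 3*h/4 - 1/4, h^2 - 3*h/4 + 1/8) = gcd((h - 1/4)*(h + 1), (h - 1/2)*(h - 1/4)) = h - 1/4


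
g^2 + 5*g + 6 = (g + 2)*(g + 3)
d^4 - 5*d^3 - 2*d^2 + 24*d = d*(d - 4)*(d - 3)*(d + 2)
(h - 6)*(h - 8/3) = h^2 - 26*h/3 + 16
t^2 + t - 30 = (t - 5)*(t + 6)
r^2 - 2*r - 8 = (r - 4)*(r + 2)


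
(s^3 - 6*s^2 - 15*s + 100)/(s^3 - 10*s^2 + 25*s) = (s + 4)/s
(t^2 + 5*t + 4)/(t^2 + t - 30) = (t^2 + 5*t + 4)/(t^2 + t - 30)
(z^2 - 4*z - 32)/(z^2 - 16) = (z - 8)/(z - 4)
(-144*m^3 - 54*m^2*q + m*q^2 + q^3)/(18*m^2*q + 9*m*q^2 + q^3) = (-8*m + q)/q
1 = 1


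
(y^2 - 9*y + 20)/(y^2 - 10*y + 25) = (y - 4)/(y - 5)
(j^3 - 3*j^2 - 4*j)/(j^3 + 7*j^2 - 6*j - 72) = j*(j^2 - 3*j - 4)/(j^3 + 7*j^2 - 6*j - 72)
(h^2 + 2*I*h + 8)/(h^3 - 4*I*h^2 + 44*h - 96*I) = (h + 4*I)/(h^2 - 2*I*h + 48)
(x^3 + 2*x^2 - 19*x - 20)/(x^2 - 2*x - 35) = (x^2 - 3*x - 4)/(x - 7)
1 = 1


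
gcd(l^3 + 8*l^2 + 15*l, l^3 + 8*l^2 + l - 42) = l + 3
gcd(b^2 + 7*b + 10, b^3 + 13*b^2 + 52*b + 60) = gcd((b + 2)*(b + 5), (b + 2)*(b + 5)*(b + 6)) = b^2 + 7*b + 10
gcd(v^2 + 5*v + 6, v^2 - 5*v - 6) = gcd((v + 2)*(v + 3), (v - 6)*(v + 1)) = 1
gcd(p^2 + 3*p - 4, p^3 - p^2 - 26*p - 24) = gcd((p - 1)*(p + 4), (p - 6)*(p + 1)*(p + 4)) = p + 4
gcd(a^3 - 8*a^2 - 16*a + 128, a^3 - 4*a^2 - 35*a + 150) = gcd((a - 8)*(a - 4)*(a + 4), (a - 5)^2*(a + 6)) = 1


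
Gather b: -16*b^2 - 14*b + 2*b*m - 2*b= -16*b^2 + b*(2*m - 16)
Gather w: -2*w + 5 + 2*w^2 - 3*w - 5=2*w^2 - 5*w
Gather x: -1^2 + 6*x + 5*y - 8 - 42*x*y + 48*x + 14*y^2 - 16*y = x*(54 - 42*y) + 14*y^2 - 11*y - 9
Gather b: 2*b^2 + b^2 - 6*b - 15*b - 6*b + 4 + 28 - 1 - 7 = 3*b^2 - 27*b + 24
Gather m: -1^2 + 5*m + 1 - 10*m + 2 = 2 - 5*m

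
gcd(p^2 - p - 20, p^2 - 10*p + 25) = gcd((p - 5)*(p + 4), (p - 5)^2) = p - 5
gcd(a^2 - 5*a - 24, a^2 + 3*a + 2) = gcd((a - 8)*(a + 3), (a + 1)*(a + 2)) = 1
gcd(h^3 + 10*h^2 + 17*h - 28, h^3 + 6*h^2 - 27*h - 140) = h^2 + 11*h + 28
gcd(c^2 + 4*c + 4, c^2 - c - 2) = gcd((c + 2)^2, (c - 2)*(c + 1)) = 1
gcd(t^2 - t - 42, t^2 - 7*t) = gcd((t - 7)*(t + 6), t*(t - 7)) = t - 7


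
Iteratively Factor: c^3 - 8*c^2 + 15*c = (c - 5)*(c^2 - 3*c) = c*(c - 5)*(c - 3)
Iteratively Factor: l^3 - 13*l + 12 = (l - 1)*(l^2 + l - 12) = (l - 3)*(l - 1)*(l + 4)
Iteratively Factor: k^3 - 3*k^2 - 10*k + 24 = (k + 3)*(k^2 - 6*k + 8) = (k - 2)*(k + 3)*(k - 4)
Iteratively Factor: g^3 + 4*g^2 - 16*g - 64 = (g + 4)*(g^2 - 16) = (g + 4)^2*(g - 4)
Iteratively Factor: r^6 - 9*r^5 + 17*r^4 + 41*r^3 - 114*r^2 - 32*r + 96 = (r - 1)*(r^5 - 8*r^4 + 9*r^3 + 50*r^2 - 64*r - 96) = (r - 4)*(r - 1)*(r^4 - 4*r^3 - 7*r^2 + 22*r + 24) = (r - 4)*(r - 1)*(r + 2)*(r^3 - 6*r^2 + 5*r + 12) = (r - 4)*(r - 1)*(r + 1)*(r + 2)*(r^2 - 7*r + 12) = (r - 4)*(r - 3)*(r - 1)*(r + 1)*(r + 2)*(r - 4)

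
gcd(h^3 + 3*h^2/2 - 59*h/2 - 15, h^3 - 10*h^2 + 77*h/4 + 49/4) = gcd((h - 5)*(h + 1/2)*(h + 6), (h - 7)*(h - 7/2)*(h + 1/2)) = h + 1/2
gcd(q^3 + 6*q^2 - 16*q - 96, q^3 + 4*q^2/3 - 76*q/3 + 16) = q^2 + 2*q - 24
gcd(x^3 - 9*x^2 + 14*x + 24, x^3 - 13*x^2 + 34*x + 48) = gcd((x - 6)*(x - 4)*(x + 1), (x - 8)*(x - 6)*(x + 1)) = x^2 - 5*x - 6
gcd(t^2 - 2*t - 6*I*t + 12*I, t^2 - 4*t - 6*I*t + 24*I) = t - 6*I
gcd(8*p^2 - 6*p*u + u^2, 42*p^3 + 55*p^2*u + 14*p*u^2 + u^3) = 1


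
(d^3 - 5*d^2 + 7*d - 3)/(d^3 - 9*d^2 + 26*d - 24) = (d^2 - 2*d + 1)/(d^2 - 6*d + 8)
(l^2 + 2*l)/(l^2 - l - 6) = l/(l - 3)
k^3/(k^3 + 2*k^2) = k/(k + 2)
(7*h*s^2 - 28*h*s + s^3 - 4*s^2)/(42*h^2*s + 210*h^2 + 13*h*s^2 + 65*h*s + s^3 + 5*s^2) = s*(s - 4)/(6*h*s + 30*h + s^2 + 5*s)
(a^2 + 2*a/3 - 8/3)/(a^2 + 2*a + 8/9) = 3*(3*a^2 + 2*a - 8)/(9*a^2 + 18*a + 8)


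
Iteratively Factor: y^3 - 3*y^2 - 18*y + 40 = (y - 2)*(y^2 - y - 20) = (y - 2)*(y + 4)*(y - 5)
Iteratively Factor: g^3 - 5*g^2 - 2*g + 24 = (g + 2)*(g^2 - 7*g + 12) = (g - 3)*(g + 2)*(g - 4)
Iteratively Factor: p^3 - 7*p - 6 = (p - 3)*(p^2 + 3*p + 2) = (p - 3)*(p + 1)*(p + 2)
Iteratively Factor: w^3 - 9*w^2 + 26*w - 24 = (w - 2)*(w^2 - 7*w + 12) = (w - 3)*(w - 2)*(w - 4)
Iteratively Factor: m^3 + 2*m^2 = (m)*(m^2 + 2*m) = m*(m + 2)*(m)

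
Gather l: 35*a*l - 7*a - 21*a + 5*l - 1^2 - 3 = -28*a + l*(35*a + 5) - 4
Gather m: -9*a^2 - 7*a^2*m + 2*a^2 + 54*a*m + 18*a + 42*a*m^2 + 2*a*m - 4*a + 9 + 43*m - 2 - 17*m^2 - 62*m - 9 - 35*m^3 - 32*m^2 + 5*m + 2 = -7*a^2 + 14*a - 35*m^3 + m^2*(42*a - 49) + m*(-7*a^2 + 56*a - 14)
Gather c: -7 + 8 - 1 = 0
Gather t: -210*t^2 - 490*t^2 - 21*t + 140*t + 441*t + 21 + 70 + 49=-700*t^2 + 560*t + 140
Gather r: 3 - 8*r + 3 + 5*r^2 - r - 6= 5*r^2 - 9*r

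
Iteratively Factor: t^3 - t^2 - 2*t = (t - 2)*(t^2 + t) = t*(t - 2)*(t + 1)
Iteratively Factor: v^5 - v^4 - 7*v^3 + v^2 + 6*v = (v)*(v^4 - v^3 - 7*v^2 + v + 6) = v*(v + 2)*(v^3 - 3*v^2 - v + 3) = v*(v - 1)*(v + 2)*(v^2 - 2*v - 3) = v*(v - 3)*(v - 1)*(v + 2)*(v + 1)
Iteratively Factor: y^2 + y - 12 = (y + 4)*(y - 3)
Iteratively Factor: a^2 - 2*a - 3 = (a - 3)*(a + 1)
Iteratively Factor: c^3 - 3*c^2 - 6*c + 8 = (c + 2)*(c^2 - 5*c + 4) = (c - 1)*(c + 2)*(c - 4)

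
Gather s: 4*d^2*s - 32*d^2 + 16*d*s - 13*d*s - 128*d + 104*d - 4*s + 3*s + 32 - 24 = -32*d^2 - 24*d + s*(4*d^2 + 3*d - 1) + 8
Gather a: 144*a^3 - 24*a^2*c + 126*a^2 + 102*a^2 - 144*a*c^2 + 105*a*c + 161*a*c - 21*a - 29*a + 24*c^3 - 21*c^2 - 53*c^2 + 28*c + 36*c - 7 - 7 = 144*a^3 + a^2*(228 - 24*c) + a*(-144*c^2 + 266*c - 50) + 24*c^3 - 74*c^2 + 64*c - 14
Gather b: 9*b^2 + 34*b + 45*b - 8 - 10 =9*b^2 + 79*b - 18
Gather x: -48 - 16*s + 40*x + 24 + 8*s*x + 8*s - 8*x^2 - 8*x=-8*s - 8*x^2 + x*(8*s + 32) - 24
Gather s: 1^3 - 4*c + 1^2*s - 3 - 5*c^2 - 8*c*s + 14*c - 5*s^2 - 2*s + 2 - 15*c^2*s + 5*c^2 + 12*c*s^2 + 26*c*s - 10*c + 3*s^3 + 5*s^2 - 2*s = 12*c*s^2 + 3*s^3 + s*(-15*c^2 + 18*c - 3)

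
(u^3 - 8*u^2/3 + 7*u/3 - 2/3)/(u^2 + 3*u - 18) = (3*u^3 - 8*u^2 + 7*u - 2)/(3*(u^2 + 3*u - 18))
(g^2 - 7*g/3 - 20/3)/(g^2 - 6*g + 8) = (g + 5/3)/(g - 2)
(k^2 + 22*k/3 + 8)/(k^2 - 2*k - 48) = (k + 4/3)/(k - 8)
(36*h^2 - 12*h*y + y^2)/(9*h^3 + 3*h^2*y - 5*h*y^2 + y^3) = (36*h^2 - 12*h*y + y^2)/(9*h^3 + 3*h^2*y - 5*h*y^2 + y^3)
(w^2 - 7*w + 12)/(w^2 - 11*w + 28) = (w - 3)/(w - 7)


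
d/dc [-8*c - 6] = -8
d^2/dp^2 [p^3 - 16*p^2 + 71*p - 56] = 6*p - 32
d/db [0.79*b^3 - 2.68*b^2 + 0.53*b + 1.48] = 2.37*b^2 - 5.36*b + 0.53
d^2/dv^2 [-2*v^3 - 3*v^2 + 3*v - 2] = -12*v - 6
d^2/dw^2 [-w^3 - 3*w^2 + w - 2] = -6*w - 6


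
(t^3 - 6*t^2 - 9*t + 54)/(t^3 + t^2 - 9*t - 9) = (t - 6)/(t + 1)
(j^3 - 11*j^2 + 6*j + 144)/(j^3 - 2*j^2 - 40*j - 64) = (j^2 - 3*j - 18)/(j^2 + 6*j + 8)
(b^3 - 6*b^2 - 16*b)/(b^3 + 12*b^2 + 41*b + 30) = b*(b^2 - 6*b - 16)/(b^3 + 12*b^2 + 41*b + 30)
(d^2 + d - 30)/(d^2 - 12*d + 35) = (d + 6)/(d - 7)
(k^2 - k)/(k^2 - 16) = k*(k - 1)/(k^2 - 16)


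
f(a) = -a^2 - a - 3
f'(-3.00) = 5.00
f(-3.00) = -9.00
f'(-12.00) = 23.00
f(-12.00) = -135.00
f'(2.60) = -6.20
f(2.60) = -12.36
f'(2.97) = -6.94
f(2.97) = -14.79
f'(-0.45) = -0.10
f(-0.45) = -2.75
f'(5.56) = -12.12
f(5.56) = -39.47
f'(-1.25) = 1.50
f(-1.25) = -3.31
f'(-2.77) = 4.54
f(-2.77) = -7.90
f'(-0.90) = 0.80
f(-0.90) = -2.91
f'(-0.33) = -0.34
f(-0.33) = -2.78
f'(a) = -2*a - 1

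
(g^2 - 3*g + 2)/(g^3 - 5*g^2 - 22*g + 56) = (g - 1)/(g^2 - 3*g - 28)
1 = 1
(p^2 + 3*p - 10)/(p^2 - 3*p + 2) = (p + 5)/(p - 1)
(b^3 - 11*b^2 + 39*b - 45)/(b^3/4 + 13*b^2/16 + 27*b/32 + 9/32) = 32*(b^3 - 11*b^2 + 39*b - 45)/(8*b^3 + 26*b^2 + 27*b + 9)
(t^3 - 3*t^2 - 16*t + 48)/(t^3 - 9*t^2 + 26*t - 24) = (t + 4)/(t - 2)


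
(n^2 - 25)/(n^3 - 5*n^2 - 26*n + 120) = (n - 5)/(n^2 - 10*n + 24)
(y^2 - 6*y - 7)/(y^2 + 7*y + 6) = (y - 7)/(y + 6)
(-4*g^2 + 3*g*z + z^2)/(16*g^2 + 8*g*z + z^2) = (-g + z)/(4*g + z)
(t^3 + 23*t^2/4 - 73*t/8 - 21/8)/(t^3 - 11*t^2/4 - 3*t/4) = (2*t^2 + 11*t - 21)/(2*t*(t - 3))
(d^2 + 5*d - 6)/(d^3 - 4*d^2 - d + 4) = (d + 6)/(d^2 - 3*d - 4)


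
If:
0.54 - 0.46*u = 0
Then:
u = 1.17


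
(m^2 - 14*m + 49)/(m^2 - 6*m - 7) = (m - 7)/(m + 1)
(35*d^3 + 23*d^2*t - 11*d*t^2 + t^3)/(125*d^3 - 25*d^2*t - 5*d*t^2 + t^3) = (-7*d^2 - 6*d*t + t^2)/(-25*d^2 + t^2)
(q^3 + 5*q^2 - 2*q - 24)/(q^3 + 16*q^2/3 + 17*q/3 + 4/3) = 3*(q^2 + q - 6)/(3*q^2 + 4*q + 1)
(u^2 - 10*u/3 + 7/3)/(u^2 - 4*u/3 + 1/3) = (3*u - 7)/(3*u - 1)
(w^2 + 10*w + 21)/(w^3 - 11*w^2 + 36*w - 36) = (w^2 + 10*w + 21)/(w^3 - 11*w^2 + 36*w - 36)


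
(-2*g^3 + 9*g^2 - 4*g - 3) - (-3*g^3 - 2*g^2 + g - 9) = g^3 + 11*g^2 - 5*g + 6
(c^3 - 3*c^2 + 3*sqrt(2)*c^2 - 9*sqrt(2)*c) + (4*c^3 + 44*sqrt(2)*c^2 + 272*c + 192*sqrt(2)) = 5*c^3 - 3*c^2 + 47*sqrt(2)*c^2 - 9*sqrt(2)*c + 272*c + 192*sqrt(2)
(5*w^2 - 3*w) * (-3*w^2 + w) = -15*w^4 + 14*w^3 - 3*w^2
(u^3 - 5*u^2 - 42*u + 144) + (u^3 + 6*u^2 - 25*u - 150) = 2*u^3 + u^2 - 67*u - 6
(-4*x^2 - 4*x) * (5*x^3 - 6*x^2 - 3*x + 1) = -20*x^5 + 4*x^4 + 36*x^3 + 8*x^2 - 4*x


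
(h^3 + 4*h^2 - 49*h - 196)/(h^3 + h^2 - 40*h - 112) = (h + 7)/(h + 4)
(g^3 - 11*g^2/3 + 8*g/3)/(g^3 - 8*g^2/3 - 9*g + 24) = g*(g - 1)/(g^2 - 9)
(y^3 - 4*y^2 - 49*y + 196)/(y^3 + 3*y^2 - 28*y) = (y - 7)/y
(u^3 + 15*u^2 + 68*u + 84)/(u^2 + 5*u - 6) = (u^2 + 9*u + 14)/(u - 1)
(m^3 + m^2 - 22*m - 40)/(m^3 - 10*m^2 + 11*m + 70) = (m + 4)/(m - 7)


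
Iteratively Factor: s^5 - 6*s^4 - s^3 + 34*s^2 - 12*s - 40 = (s - 2)*(s^4 - 4*s^3 - 9*s^2 + 16*s + 20) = (s - 2)*(s + 2)*(s^3 - 6*s^2 + 3*s + 10) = (s - 2)*(s + 1)*(s + 2)*(s^2 - 7*s + 10) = (s - 5)*(s - 2)*(s + 1)*(s + 2)*(s - 2)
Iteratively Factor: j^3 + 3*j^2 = (j)*(j^2 + 3*j) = j^2*(j + 3)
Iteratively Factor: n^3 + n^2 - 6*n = (n - 2)*(n^2 + 3*n) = (n - 2)*(n + 3)*(n)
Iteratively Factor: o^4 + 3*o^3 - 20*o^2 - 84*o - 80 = (o - 5)*(o^3 + 8*o^2 + 20*o + 16) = (o - 5)*(o + 2)*(o^2 + 6*o + 8) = (o - 5)*(o + 2)*(o + 4)*(o + 2)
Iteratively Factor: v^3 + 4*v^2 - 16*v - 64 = (v - 4)*(v^2 + 8*v + 16) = (v - 4)*(v + 4)*(v + 4)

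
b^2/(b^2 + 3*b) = b/(b + 3)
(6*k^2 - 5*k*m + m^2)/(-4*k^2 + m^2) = (-3*k + m)/(2*k + m)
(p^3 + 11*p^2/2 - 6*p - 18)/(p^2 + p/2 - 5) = (2*p^2 + 15*p + 18)/(2*p + 5)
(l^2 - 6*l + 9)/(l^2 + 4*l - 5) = (l^2 - 6*l + 9)/(l^2 + 4*l - 5)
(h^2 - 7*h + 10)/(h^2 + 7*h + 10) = (h^2 - 7*h + 10)/(h^2 + 7*h + 10)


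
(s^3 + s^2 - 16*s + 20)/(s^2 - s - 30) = (s^2 - 4*s + 4)/(s - 6)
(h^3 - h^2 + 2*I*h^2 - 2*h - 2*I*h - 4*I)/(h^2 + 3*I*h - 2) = (h^2 - h - 2)/(h + I)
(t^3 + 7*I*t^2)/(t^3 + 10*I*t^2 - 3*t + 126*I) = t^2/(t^2 + 3*I*t + 18)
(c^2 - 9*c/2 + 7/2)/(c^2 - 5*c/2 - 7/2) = (c - 1)/(c + 1)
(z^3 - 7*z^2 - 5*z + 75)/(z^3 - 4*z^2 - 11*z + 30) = (z - 5)/(z - 2)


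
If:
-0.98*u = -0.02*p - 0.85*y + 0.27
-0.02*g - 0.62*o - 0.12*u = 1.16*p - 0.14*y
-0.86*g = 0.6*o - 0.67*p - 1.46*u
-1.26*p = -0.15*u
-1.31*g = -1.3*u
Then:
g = 0.05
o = 0.06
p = 0.01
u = 0.05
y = 0.38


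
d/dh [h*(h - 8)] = 2*h - 8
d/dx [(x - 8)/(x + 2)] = 10/(x + 2)^2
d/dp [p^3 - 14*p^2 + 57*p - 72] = 3*p^2 - 28*p + 57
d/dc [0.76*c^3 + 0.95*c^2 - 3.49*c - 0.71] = 2.28*c^2 + 1.9*c - 3.49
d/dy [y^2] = 2*y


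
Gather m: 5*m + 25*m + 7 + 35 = 30*m + 42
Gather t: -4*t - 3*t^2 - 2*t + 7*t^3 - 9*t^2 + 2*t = 7*t^3 - 12*t^2 - 4*t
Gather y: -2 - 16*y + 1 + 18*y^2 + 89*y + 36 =18*y^2 + 73*y + 35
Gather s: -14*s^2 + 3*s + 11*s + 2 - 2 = -14*s^2 + 14*s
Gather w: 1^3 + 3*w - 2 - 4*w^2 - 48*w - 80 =-4*w^2 - 45*w - 81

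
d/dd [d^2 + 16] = 2*d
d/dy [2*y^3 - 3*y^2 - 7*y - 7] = 6*y^2 - 6*y - 7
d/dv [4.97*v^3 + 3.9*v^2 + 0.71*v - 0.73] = 14.91*v^2 + 7.8*v + 0.71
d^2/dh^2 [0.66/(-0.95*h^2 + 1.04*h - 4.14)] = (1.1913*h^2 - 1.30416*h - 0.66*(1.9*h - 1.04)*(3.8*h - 2.08) + 5.19156)/(0.95*h^2 - 1.04*h + 4.14)^3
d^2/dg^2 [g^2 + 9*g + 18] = 2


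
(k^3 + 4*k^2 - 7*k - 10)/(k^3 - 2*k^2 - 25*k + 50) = (k + 1)/(k - 5)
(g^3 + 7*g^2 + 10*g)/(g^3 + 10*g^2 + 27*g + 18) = g*(g^2 + 7*g + 10)/(g^3 + 10*g^2 + 27*g + 18)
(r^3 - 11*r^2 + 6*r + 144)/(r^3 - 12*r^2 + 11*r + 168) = (r - 6)/(r - 7)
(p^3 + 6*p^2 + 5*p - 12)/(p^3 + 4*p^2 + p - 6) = (p + 4)/(p + 2)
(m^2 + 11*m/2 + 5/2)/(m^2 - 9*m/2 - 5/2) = (m + 5)/(m - 5)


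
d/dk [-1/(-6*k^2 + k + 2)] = (1 - 12*k)/(-6*k^2 + k + 2)^2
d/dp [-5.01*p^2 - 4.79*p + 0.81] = -10.02*p - 4.79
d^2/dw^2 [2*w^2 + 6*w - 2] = 4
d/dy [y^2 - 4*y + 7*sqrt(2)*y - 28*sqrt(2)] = 2*y - 4 + 7*sqrt(2)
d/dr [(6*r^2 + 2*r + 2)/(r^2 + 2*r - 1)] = 2*(5*r^2 - 8*r - 3)/(r^4 + 4*r^3 + 2*r^2 - 4*r + 1)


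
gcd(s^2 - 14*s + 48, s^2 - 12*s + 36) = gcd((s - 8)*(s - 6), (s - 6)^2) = s - 6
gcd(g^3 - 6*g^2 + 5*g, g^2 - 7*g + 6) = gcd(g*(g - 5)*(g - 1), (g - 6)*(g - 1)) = g - 1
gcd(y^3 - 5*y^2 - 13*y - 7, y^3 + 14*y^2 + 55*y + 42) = y + 1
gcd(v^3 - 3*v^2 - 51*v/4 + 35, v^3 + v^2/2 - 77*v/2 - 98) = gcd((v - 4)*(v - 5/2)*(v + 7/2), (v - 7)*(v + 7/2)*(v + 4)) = v + 7/2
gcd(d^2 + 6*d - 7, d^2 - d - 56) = d + 7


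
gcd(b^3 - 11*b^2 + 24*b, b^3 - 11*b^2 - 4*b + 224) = b - 8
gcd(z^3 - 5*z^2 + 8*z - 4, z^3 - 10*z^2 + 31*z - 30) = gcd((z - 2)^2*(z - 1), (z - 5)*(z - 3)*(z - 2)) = z - 2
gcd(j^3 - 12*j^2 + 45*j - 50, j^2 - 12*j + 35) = j - 5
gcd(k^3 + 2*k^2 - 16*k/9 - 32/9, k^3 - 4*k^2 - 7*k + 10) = k + 2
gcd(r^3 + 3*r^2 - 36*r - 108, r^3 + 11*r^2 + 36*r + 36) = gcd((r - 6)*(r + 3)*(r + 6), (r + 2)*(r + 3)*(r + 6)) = r^2 + 9*r + 18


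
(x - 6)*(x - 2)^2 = x^3 - 10*x^2 + 28*x - 24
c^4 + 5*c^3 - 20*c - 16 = (c - 2)*(c + 1)*(c + 2)*(c + 4)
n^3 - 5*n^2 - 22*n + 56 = (n - 7)*(n - 2)*(n + 4)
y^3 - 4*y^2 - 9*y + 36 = (y - 4)*(y - 3)*(y + 3)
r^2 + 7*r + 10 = (r + 2)*(r + 5)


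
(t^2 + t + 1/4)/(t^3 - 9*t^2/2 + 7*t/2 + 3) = (t + 1/2)/(t^2 - 5*t + 6)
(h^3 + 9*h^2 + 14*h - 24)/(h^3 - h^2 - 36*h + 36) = (h + 4)/(h - 6)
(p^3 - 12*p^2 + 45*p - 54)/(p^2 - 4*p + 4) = (p^3 - 12*p^2 + 45*p - 54)/(p^2 - 4*p + 4)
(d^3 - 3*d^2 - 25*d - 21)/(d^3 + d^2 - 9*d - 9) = (d - 7)/(d - 3)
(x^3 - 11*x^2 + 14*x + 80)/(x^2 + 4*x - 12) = (x^3 - 11*x^2 + 14*x + 80)/(x^2 + 4*x - 12)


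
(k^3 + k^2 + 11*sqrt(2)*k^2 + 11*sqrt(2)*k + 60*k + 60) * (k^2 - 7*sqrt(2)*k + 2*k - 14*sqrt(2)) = k^5 + 3*k^4 + 4*sqrt(2)*k^4 - 92*k^3 + 12*sqrt(2)*k^3 - 412*sqrt(2)*k^2 - 282*k^2 - 1260*sqrt(2)*k - 188*k - 840*sqrt(2)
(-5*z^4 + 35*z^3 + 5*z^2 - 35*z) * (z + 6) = -5*z^5 + 5*z^4 + 215*z^3 - 5*z^2 - 210*z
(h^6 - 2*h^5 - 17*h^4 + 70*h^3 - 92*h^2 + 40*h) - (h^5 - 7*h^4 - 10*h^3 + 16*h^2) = h^6 - 3*h^5 - 10*h^4 + 80*h^3 - 108*h^2 + 40*h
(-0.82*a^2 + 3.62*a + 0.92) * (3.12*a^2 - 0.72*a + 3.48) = -2.5584*a^4 + 11.8848*a^3 - 2.5896*a^2 + 11.9352*a + 3.2016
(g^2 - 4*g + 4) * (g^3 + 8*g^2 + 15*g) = g^5 + 4*g^4 - 13*g^3 - 28*g^2 + 60*g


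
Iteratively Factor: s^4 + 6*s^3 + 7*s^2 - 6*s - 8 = (s + 4)*(s^3 + 2*s^2 - s - 2) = (s - 1)*(s + 4)*(s^2 + 3*s + 2) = (s - 1)*(s + 1)*(s + 4)*(s + 2)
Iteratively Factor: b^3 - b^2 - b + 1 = (b + 1)*(b^2 - 2*b + 1) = (b - 1)*(b + 1)*(b - 1)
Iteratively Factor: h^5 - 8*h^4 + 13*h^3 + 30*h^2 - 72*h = (h)*(h^4 - 8*h^3 + 13*h^2 + 30*h - 72) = h*(h - 3)*(h^3 - 5*h^2 - 2*h + 24) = h*(h - 4)*(h - 3)*(h^2 - h - 6) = h*(h - 4)*(h - 3)*(h + 2)*(h - 3)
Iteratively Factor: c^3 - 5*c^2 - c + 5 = (c - 5)*(c^2 - 1) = (c - 5)*(c + 1)*(c - 1)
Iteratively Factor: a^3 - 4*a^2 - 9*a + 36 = (a - 4)*(a^2 - 9) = (a - 4)*(a - 3)*(a + 3)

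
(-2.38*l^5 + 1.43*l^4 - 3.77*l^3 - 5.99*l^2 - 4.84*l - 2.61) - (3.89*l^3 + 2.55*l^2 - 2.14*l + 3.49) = -2.38*l^5 + 1.43*l^4 - 7.66*l^3 - 8.54*l^2 - 2.7*l - 6.1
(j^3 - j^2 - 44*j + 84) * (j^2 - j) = j^5 - 2*j^4 - 43*j^3 + 128*j^2 - 84*j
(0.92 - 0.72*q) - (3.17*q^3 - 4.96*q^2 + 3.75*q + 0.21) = -3.17*q^3 + 4.96*q^2 - 4.47*q + 0.71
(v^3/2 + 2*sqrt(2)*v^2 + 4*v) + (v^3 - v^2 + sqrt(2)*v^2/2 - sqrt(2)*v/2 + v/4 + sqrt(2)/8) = 3*v^3/2 - v^2 + 5*sqrt(2)*v^2/2 - sqrt(2)*v/2 + 17*v/4 + sqrt(2)/8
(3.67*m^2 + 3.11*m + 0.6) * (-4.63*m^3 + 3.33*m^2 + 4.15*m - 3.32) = -16.9921*m^5 - 2.1782*m^4 + 22.8088*m^3 + 2.7201*m^2 - 7.8352*m - 1.992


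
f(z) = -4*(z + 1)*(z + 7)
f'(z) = -8*z - 32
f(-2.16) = 22.46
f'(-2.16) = -14.72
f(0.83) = -57.32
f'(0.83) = -38.64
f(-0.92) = -1.95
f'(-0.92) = -24.64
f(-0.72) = -7.03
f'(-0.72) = -26.24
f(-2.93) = 31.42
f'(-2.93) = -8.56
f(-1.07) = 1.66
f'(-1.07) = -23.44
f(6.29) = -387.54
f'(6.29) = -82.32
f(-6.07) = 18.86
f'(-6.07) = 16.56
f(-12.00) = -220.00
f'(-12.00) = 64.00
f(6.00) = -364.00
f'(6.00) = -80.00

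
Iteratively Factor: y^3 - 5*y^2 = (y)*(y^2 - 5*y) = y*(y - 5)*(y)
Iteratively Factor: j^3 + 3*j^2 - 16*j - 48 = (j + 4)*(j^2 - j - 12) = (j - 4)*(j + 4)*(j + 3)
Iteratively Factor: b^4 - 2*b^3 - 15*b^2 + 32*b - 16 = (b - 4)*(b^3 + 2*b^2 - 7*b + 4) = (b - 4)*(b + 4)*(b^2 - 2*b + 1) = (b - 4)*(b - 1)*(b + 4)*(b - 1)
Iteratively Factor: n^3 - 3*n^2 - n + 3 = (n - 1)*(n^2 - 2*n - 3) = (n - 3)*(n - 1)*(n + 1)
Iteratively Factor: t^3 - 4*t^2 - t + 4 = (t - 4)*(t^2 - 1) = (t - 4)*(t + 1)*(t - 1)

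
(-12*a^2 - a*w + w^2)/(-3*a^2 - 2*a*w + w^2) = (12*a^2 + a*w - w^2)/(3*a^2 + 2*a*w - w^2)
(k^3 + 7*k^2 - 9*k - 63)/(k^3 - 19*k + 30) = (k^2 + 10*k + 21)/(k^2 + 3*k - 10)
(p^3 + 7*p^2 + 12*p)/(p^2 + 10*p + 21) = p*(p + 4)/(p + 7)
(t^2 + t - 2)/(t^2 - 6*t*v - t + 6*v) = (t + 2)/(t - 6*v)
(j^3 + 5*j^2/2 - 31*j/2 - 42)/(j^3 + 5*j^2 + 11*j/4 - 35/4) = 2*(j^2 - j - 12)/(2*j^2 + 3*j - 5)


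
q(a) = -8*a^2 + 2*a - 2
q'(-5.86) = 95.76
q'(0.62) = -7.92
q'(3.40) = -52.40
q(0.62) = -3.84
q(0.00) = -2.00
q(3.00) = -68.00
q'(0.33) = -3.28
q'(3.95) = -61.20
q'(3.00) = -46.00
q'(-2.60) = 43.60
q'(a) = 2 - 16*a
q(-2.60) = -61.28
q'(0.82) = -11.12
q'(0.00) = 2.00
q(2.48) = -46.24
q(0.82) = -5.74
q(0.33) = -2.21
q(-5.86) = -288.44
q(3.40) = -87.68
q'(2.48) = -37.68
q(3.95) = -118.92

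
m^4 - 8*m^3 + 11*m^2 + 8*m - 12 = (m - 6)*(m - 2)*(m - 1)*(m + 1)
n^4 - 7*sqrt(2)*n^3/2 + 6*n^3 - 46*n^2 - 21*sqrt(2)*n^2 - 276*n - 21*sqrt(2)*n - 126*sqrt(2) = (n + 6)*(n - 7*sqrt(2))*(n + sqrt(2)/2)*(n + 3*sqrt(2))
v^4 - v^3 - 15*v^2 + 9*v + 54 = (v - 3)^2*(v + 2)*(v + 3)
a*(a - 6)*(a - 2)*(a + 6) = a^4 - 2*a^3 - 36*a^2 + 72*a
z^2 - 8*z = z*(z - 8)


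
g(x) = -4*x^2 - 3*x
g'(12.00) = -99.00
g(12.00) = -612.00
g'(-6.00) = 45.00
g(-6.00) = -126.00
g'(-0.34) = -0.28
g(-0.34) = 0.56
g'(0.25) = -5.00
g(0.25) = -1.00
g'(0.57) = -7.56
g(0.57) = -3.01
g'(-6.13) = 46.04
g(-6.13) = -131.92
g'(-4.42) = 32.36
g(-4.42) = -64.89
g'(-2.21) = 14.68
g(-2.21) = -12.91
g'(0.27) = -5.16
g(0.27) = -1.10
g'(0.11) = -3.88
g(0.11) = -0.38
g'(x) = -8*x - 3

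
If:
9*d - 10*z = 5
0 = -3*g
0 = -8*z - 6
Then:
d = -5/18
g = 0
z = -3/4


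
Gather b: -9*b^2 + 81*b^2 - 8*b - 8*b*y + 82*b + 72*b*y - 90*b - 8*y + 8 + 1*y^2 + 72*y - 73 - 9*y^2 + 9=72*b^2 + b*(64*y - 16) - 8*y^2 + 64*y - 56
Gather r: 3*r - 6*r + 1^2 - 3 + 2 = -3*r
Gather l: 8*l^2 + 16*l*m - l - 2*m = 8*l^2 + l*(16*m - 1) - 2*m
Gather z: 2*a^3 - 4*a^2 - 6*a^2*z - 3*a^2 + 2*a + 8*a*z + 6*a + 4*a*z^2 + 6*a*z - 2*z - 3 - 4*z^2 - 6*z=2*a^3 - 7*a^2 + 8*a + z^2*(4*a - 4) + z*(-6*a^2 + 14*a - 8) - 3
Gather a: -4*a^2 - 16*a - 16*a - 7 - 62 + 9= -4*a^2 - 32*a - 60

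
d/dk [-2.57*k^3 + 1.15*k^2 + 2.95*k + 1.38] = -7.71*k^2 + 2.3*k + 2.95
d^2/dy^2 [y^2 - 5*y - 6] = 2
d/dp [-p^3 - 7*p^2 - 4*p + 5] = -3*p^2 - 14*p - 4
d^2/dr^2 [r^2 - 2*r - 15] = 2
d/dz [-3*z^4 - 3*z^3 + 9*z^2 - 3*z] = -12*z^3 - 9*z^2 + 18*z - 3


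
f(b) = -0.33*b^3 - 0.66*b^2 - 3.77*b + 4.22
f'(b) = -0.99*b^2 - 1.32*b - 3.77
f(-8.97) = 223.11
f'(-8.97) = -71.59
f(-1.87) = 11.12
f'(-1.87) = -4.76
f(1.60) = -4.85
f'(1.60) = -8.42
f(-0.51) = 6.01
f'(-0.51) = -3.35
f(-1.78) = 10.70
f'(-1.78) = -4.56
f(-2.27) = 13.24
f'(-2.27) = -5.87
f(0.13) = 3.72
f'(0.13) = -3.96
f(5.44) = -88.95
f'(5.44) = -40.25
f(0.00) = 4.22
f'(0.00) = -3.77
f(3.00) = -21.94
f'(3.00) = -16.64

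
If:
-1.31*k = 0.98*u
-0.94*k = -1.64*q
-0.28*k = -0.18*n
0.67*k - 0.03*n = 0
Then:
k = 0.00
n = 0.00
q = 0.00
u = 0.00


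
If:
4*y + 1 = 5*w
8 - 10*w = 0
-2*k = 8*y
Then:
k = -3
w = 4/5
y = 3/4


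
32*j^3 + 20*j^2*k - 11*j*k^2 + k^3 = (-8*j + k)*(-4*j + k)*(j + k)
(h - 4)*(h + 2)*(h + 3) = h^3 + h^2 - 14*h - 24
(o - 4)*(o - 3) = o^2 - 7*o + 12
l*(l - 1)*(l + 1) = l^3 - l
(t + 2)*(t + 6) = t^2 + 8*t + 12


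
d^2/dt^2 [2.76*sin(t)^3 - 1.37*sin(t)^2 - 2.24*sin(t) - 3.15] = 0.169999999999998*sin(t) + 6.21*sin(3*t) - 2.74*cos(2*t)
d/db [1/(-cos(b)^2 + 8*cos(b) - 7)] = 2*(4 - cos(b))*sin(b)/(cos(b)^2 - 8*cos(b) + 7)^2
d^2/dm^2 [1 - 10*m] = 0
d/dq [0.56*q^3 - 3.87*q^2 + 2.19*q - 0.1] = 1.68*q^2 - 7.74*q + 2.19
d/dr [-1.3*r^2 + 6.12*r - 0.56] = 6.12 - 2.6*r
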